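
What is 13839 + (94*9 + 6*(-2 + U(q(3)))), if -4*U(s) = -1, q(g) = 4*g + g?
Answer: 29349/2 ≈ 14675.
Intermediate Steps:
q(g) = 5*g
U(s) = ¼ (U(s) = -¼*(-1) = ¼)
13839 + (94*9 + 6*(-2 + U(q(3)))) = 13839 + (94*9 + 6*(-2 + ¼)) = 13839 + (846 + 6*(-7/4)) = 13839 + (846 - 21/2) = 13839 + 1671/2 = 29349/2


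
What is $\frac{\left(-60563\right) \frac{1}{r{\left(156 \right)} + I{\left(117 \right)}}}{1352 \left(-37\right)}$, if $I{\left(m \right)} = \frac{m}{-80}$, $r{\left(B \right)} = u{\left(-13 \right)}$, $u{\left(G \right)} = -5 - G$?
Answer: $\frac{605630}{3270319} \approx 0.18519$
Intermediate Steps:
$r{\left(B \right)} = 8$ ($r{\left(B \right)} = -5 - -13 = -5 + 13 = 8$)
$I{\left(m \right)} = - \frac{m}{80}$ ($I{\left(m \right)} = m \left(- \frac{1}{80}\right) = - \frac{m}{80}$)
$\frac{\left(-60563\right) \frac{1}{r{\left(156 \right)} + I{\left(117 \right)}}}{1352 \left(-37\right)} = \frac{\left(-60563\right) \frac{1}{8 - \frac{117}{80}}}{1352 \left(-37\right)} = \frac{\left(-60563\right) \frac{1}{8 - \frac{117}{80}}}{-50024} = - \frac{60563}{\frac{523}{80}} \left(- \frac{1}{50024}\right) = \left(-60563\right) \frac{80}{523} \left(- \frac{1}{50024}\right) = \left(- \frac{4845040}{523}\right) \left(- \frac{1}{50024}\right) = \frac{605630}{3270319}$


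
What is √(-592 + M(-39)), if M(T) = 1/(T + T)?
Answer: I*√3601806/78 ≈ 24.331*I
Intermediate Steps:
M(T) = 1/(2*T)
√(-592 + M(-39)) = √(-592 + (½)/(-39)) = √(-592 + (½)*(-1/39)) = √(-592 - 1/78) = √(-46177/78) = I*√3601806/78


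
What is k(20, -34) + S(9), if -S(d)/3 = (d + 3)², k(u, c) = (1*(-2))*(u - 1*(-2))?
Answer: -476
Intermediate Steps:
k(u, c) = -4 - 2*u (k(u, c) = -2*(u + 2) = -2*(2 + u) = -4 - 2*u)
S(d) = -3*(3 + d)² (S(d) = -3*(d + 3)² = -3*(3 + d)²)
k(20, -34) + S(9) = (-4 - 2*20) - 3*(3 + 9)² = (-4 - 40) - 3*12² = -44 - 3*144 = -44 - 432 = -476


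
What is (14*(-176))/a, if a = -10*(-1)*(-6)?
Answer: 616/15 ≈ 41.067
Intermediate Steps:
a = -60 (a = 10*(-6) = -60)
(14*(-176))/a = (14*(-176))/(-60) = -2464*(-1/60) = 616/15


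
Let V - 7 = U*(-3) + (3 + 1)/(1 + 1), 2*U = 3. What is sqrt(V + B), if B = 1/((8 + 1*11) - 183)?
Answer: sqrt(30217)/82 ≈ 2.1199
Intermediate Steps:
U = 3/2 (U = (1/2)*3 = 3/2 ≈ 1.5000)
B = -1/164 (B = 1/((8 + 11) - 183) = 1/(19 - 183) = 1/(-164) = -1/164 ≈ -0.0060976)
V = 9/2 (V = 7 + ((3/2)*(-3) + (3 + 1)/(1 + 1)) = 7 + (-9/2 + 4/2) = 7 + (-9/2 + 4*(1/2)) = 7 + (-9/2 + 2) = 7 - 5/2 = 9/2 ≈ 4.5000)
sqrt(V + B) = sqrt(9/2 - 1/164) = sqrt(737/164) = sqrt(30217)/82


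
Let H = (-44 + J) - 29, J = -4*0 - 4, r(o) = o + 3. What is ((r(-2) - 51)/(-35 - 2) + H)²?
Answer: 7834401/1369 ≈ 5722.7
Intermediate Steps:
r(o) = 3 + o
J = -4 (J = 0 - 4 = -4)
H = -77 (H = (-44 - 4) - 29 = -48 - 29 = -77)
((r(-2) - 51)/(-35 - 2) + H)² = (((3 - 2) - 51)/(-35 - 2) - 77)² = ((1 - 51)/(-37) - 77)² = (-50*(-1/37) - 77)² = (50/37 - 77)² = (-2799/37)² = 7834401/1369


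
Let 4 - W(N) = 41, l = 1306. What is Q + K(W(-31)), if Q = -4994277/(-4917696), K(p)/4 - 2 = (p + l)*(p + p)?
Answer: -615720102153/1639232 ≈ -3.7562e+5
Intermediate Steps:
W(N) = -37 (W(N) = 4 - 1*41 = 4 - 41 = -37)
K(p) = 8 + 8*p*(1306 + p) (K(p) = 8 + 4*((p + 1306)*(p + p)) = 8 + 4*((1306 + p)*(2*p)) = 8 + 4*(2*p*(1306 + p)) = 8 + 8*p*(1306 + p))
Q = 1664759/1639232 (Q = -4994277*(-1/4917696) = 1664759/1639232 ≈ 1.0156)
Q + K(W(-31)) = 1664759/1639232 + (8 + 8*(-37)² + 10448*(-37)) = 1664759/1639232 + (8 + 8*1369 - 386576) = 1664759/1639232 + (8 + 10952 - 386576) = 1664759/1639232 - 375616 = -615720102153/1639232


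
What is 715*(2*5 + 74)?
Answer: 60060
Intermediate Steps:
715*(2*5 + 74) = 715*(10 + 74) = 715*84 = 60060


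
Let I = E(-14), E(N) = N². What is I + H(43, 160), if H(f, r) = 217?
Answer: 413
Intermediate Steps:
I = 196 (I = (-14)² = 196)
I + H(43, 160) = 196 + 217 = 413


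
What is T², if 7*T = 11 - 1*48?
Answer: 1369/49 ≈ 27.939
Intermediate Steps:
T = -37/7 (T = (11 - 1*48)/7 = (11 - 48)/7 = (⅐)*(-37) = -37/7 ≈ -5.2857)
T² = (-37/7)² = 1369/49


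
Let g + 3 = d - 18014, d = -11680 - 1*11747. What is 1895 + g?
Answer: -39549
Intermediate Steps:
d = -23427 (d = -11680 - 11747 = -23427)
g = -41444 (g = -3 + (-23427 - 18014) = -3 - 41441 = -41444)
1895 + g = 1895 - 41444 = -39549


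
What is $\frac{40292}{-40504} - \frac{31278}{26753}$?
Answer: $- \frac{586203997}{270900878} \approx -2.1639$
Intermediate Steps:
$\frac{40292}{-40504} - \frac{31278}{26753} = 40292 \left(- \frac{1}{40504}\right) - \frac{31278}{26753} = - \frac{10073}{10126} - \frac{31278}{26753} = - \frac{586203997}{270900878}$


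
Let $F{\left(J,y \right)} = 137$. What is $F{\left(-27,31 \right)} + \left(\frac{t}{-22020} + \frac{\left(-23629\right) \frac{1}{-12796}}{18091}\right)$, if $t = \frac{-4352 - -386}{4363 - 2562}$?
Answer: $\frac{104811224345940533}{765044304728060} \approx 137.0$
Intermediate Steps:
$t = - \frac{3966}{1801}$ ($t = \frac{-4352 + \left(-5569 + 5955\right)}{1801} = \left(-4352 + 386\right) \frac{1}{1801} = \left(-3966\right) \frac{1}{1801} = - \frac{3966}{1801} \approx -2.2021$)
$F{\left(-27,31 \right)} + \left(\frac{t}{-22020} + \frac{\left(-23629\right) \frac{1}{-12796}}{18091}\right) = 137 - \left(- \frac{661}{6609670} - \frac{\left(-23629\right) \frac{1}{-12796}}{18091}\right) = 137 - \left(- \frac{661}{6609670} - \left(-23629\right) \left(- \frac{1}{12796}\right) \frac{1}{18091}\right) = 137 + \left(\frac{661}{6609670} + \frac{23629}{12796} \cdot \frac{1}{18091}\right) = 137 + \left(\frac{661}{6609670} + \frac{23629}{231492436}\right) = 137 + \frac{154598196313}{765044304728060} = \frac{104811224345940533}{765044304728060}$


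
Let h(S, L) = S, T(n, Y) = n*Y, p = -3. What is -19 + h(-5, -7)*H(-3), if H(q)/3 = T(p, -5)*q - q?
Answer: 611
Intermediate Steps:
T(n, Y) = Y*n
H(q) = 42*q (H(q) = 3*((-5*(-3))*q - q) = 3*(15*q - q) = 3*(14*q) = 42*q)
-19 + h(-5, -7)*H(-3) = -19 - 210*(-3) = -19 - 5*(-126) = -19 + 630 = 611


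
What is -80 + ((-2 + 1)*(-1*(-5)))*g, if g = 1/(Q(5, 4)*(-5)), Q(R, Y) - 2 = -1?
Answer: -79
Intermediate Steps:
Q(R, Y) = 1 (Q(R, Y) = 2 - 1 = 1)
g = -⅕ (g = 1/(1*(-5)) = 1/(-5) = -⅕ ≈ -0.20000)
-80 + ((-2 + 1)*(-1*(-5)))*g = -80 + ((-2 + 1)*(-1*(-5)))*(-⅕) = -80 - 1*5*(-⅕) = -80 - 5*(-⅕) = -80 + 1 = -79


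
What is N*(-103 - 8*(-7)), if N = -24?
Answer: 1128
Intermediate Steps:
N*(-103 - 8*(-7)) = -24*(-103 - 8*(-7)) = -24*(-103 + 56) = -24*(-47) = 1128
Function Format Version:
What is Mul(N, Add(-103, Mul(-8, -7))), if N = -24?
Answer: 1128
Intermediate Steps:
Mul(N, Add(-103, Mul(-8, -7))) = Mul(-24, Add(-103, Mul(-8, -7))) = Mul(-24, Add(-103, 56)) = Mul(-24, -47) = 1128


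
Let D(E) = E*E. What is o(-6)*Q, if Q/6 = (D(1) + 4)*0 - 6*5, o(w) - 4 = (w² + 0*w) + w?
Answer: -6120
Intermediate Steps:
D(E) = E²
o(w) = 4 + w + w² (o(w) = 4 + ((w² + 0*w) + w) = 4 + ((w² + 0) + w) = 4 + (w² + w) = 4 + (w + w²) = 4 + w + w²)
Q = -180 (Q = 6*((1² + 4)*0 - 6*5) = 6*((1 + 4)*0 - 30) = 6*(5*0 - 30) = 6*(0 - 30) = 6*(-30) = -180)
o(-6)*Q = (4 - 6 + (-6)²)*(-180) = (4 - 6 + 36)*(-180) = 34*(-180) = -6120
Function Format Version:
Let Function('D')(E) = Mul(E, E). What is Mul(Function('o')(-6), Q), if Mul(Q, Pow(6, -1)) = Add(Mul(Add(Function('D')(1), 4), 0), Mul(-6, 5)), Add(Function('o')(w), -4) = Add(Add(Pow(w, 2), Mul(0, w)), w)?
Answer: -6120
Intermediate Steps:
Function('D')(E) = Pow(E, 2)
Function('o')(w) = Add(4, w, Pow(w, 2)) (Function('o')(w) = Add(4, Add(Add(Pow(w, 2), Mul(0, w)), w)) = Add(4, Add(Add(Pow(w, 2), 0), w)) = Add(4, Add(Pow(w, 2), w)) = Add(4, Add(w, Pow(w, 2))) = Add(4, w, Pow(w, 2)))
Q = -180 (Q = Mul(6, Add(Mul(Add(Pow(1, 2), 4), 0), Mul(-6, 5))) = Mul(6, Add(Mul(Add(1, 4), 0), -30)) = Mul(6, Add(Mul(5, 0), -30)) = Mul(6, Add(0, -30)) = Mul(6, -30) = -180)
Mul(Function('o')(-6), Q) = Mul(Add(4, -6, Pow(-6, 2)), -180) = Mul(Add(4, -6, 36), -180) = Mul(34, -180) = -6120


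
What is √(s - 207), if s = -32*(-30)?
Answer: √753 ≈ 27.441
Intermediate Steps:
s = 960
√(s - 207) = √(960 - 207) = √753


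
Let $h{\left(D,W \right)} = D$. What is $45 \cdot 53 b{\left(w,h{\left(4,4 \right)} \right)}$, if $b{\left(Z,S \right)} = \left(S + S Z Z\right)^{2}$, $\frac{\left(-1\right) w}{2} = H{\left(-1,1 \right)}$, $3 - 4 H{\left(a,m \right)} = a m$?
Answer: $954000$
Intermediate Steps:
$H{\left(a,m \right)} = \frac{3}{4} - \frac{a m}{4}$
$w = -2$ ($w = - 2 \left(\frac{3}{4} - \left(- \frac{1}{4}\right) 1\right) = - 2 \left(\frac{3}{4} + \frac{1}{4}\right) = \left(-2\right) 1 = -2$)
$b{\left(Z,S \right)} = \left(S + S Z^{2}\right)^{2}$
$45 \cdot 53 b{\left(w,h{\left(4,4 \right)} \right)} = 45 \cdot 53 \cdot 4^{2} \left(1 + \left(-2\right)^{2}\right)^{2} = 2385 \cdot 16 \left(1 + 4\right)^{2} = 2385 \cdot 16 \cdot 5^{2} = 2385 \cdot 16 \cdot 25 = 2385 \cdot 400 = 954000$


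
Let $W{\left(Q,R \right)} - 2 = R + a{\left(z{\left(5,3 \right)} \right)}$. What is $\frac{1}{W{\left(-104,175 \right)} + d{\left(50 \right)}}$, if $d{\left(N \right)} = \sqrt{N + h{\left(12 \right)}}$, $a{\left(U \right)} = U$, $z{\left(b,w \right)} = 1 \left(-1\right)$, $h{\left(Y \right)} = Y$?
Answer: $\frac{88}{15457} - \frac{\sqrt{62}}{30914} \approx 0.0054385$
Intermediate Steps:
$z{\left(b,w \right)} = -1$
$d{\left(N \right)} = \sqrt{12 + N}$ ($d{\left(N \right)} = \sqrt{N + 12} = \sqrt{12 + N}$)
$W{\left(Q,R \right)} = 1 + R$ ($W{\left(Q,R \right)} = 2 + \left(R - 1\right) = 2 + \left(-1 + R\right) = 1 + R$)
$\frac{1}{W{\left(-104,175 \right)} + d{\left(50 \right)}} = \frac{1}{\left(1 + 175\right) + \sqrt{12 + 50}} = \frac{1}{176 + \sqrt{62}}$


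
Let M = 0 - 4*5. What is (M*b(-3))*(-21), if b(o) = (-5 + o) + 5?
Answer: -1260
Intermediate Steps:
b(o) = o
M = -20 (M = 0 - 20 = -20)
(M*b(-3))*(-21) = -20*(-3)*(-21) = 60*(-21) = -1260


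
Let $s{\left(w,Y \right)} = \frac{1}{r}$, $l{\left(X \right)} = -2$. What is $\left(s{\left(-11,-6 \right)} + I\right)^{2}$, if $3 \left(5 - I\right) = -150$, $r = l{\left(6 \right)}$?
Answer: $\frac{11881}{4} \approx 2970.3$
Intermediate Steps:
$r = -2$
$I = 55$ ($I = 5 - -50 = 5 + 50 = 55$)
$s{\left(w,Y \right)} = - \frac{1}{2}$ ($s{\left(w,Y \right)} = \frac{1}{-2} = - \frac{1}{2}$)
$\left(s{\left(-11,-6 \right)} + I\right)^{2} = \left(- \frac{1}{2} + 55\right)^{2} = \left(\frac{109}{2}\right)^{2} = \frac{11881}{4}$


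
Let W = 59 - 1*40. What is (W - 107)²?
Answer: 7744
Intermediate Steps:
W = 19 (W = 59 - 40 = 19)
(W - 107)² = (19 - 107)² = (-88)² = 7744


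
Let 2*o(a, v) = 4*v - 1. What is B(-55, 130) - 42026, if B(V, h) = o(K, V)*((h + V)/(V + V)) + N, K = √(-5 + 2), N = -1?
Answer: -1845873/44 ≈ -41952.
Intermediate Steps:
K = I*√3 (K = √(-3) = I*√3 ≈ 1.732*I)
o(a, v) = -½ + 2*v (o(a, v) = (4*v - 1)/2 = (-1 + 4*v)/2 = -½ + 2*v)
B(V, h) = -1 + (-½ + 2*V)*(V + h)/(2*V) (B(V, h) = (-½ + 2*V)*((h + V)/(V + V)) - 1 = (-½ + 2*V)*((V + h)/((2*V))) - 1 = (-½ + 2*V)*((V + h)*(1/(2*V))) - 1 = (-½ + 2*V)*((V + h)/(2*V)) - 1 = (-½ + 2*V)*(V + h)/(2*V) - 1 = -1 + (-½ + 2*V)*(V + h)/(2*V))
B(-55, 130) - 42026 = (-5/4 - 55 + 130 - ¼*130/(-55)) - 42026 = (-5/4 - 55 + 130 - ¼*130*(-1/55)) - 42026 = (-5/4 - 55 + 130 + 13/22) - 42026 = 3271/44 - 42026 = -1845873/44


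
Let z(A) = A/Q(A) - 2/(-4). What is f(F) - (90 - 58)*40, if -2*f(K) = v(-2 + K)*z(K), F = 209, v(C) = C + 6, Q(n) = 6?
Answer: -5043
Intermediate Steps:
v(C) = 6 + C
z(A) = 1/2 + A/6 (z(A) = A/6 - 2/(-4) = A*(1/6) - 2*(-1/4) = A/6 + 1/2 = 1/2 + A/6)
f(K) = -(1/2 + K/6)*(4 + K)/2 (f(K) = -(6 + (-2 + K))*(1/2 + K/6)/2 = -(4 + K)*(1/2 + K/6)/2 = -(1/2 + K/6)*(4 + K)/2)
f(F) - (90 - 58)*40 = -(3 + 209)*(4 + 209)/12 - (90 - 58)*40 = -1/12*212*213 - 32*40 = -3763 - 1*1280 = -3763 - 1280 = -5043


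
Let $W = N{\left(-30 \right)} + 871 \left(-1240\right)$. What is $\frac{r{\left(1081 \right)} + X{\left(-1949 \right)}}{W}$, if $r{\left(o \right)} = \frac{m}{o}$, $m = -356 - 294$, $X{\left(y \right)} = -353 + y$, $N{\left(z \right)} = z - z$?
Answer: $\frac{311139}{145940405} \approx 0.002132$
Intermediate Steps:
$N{\left(z \right)} = 0$
$m = -650$ ($m = -356 - 294 = -650$)
$r{\left(o \right)} = - \frac{650}{o}$
$W = -1080040$ ($W = 0 + 871 \left(-1240\right) = 0 - 1080040 = -1080040$)
$\frac{r{\left(1081 \right)} + X{\left(-1949 \right)}}{W} = \frac{- \frac{650}{1081} - 2302}{-1080040} = \left(\left(-650\right) \frac{1}{1081} - 2302\right) \left(- \frac{1}{1080040}\right) = \left(- \frac{650}{1081} - 2302\right) \left(- \frac{1}{1080040}\right) = \left(- \frac{2489112}{1081}\right) \left(- \frac{1}{1080040}\right) = \frac{311139}{145940405}$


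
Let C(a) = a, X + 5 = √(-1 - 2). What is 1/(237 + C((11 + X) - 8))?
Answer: 235/55228 - I*√3/55228 ≈ 0.0042551 - 3.1362e-5*I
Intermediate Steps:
X = -5 + I*√3 (X = -5 + √(-1 - 2) = -5 + √(-3) = -5 + I*√3 ≈ -5.0 + 1.732*I)
1/(237 + C((11 + X) - 8)) = 1/(237 + ((11 + (-5 + I*√3)) - 8)) = 1/(237 + ((6 + I*√3) - 8)) = 1/(237 + (-2 + I*√3)) = 1/(235 + I*√3)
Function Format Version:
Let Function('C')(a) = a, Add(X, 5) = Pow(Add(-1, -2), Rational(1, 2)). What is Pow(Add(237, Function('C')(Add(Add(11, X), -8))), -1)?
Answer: Add(Rational(235, 55228), Mul(Rational(-1, 55228), I, Pow(3, Rational(1, 2)))) ≈ Add(0.0042551, Mul(-3.1362e-5, I))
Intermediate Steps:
X = Add(-5, Mul(I, Pow(3, Rational(1, 2)))) (X = Add(-5, Pow(Add(-1, -2), Rational(1, 2))) = Add(-5, Pow(-3, Rational(1, 2))) = Add(-5, Mul(I, Pow(3, Rational(1, 2)))) ≈ Add(-5.0000, Mul(1.7320, I)))
Pow(Add(237, Function('C')(Add(Add(11, X), -8))), -1) = Pow(Add(237, Add(Add(11, Add(-5, Mul(I, Pow(3, Rational(1, 2))))), -8)), -1) = Pow(Add(237, Add(Add(6, Mul(I, Pow(3, Rational(1, 2)))), -8)), -1) = Pow(Add(237, Add(-2, Mul(I, Pow(3, Rational(1, 2))))), -1) = Pow(Add(235, Mul(I, Pow(3, Rational(1, 2)))), -1)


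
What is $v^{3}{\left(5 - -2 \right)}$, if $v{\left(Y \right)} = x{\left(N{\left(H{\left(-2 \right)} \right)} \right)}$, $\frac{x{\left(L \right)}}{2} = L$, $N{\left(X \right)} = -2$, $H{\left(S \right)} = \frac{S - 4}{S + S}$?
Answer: $-64$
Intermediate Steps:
$H{\left(S \right)} = \frac{-4 + S}{2 S}$
$x{\left(L \right)} = 2 L$
$v{\left(Y \right)} = -4$ ($v{\left(Y \right)} = 2 \left(-2\right) = -4$)
$v^{3}{\left(5 - -2 \right)} = \left(-4\right)^{3} = -64$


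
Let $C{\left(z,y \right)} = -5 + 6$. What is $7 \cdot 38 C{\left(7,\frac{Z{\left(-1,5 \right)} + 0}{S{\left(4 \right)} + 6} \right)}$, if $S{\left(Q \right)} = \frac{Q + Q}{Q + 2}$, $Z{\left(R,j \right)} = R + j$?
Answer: $266$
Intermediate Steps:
$S{\left(Q \right)} = \frac{2 Q}{2 + Q}$
$C{\left(z,y \right)} = 1$
$7 \cdot 38 C{\left(7,\frac{Z{\left(-1,5 \right)} + 0}{S{\left(4 \right)} + 6} \right)} = 7 \cdot 38 \cdot 1 = 266 \cdot 1 = 266$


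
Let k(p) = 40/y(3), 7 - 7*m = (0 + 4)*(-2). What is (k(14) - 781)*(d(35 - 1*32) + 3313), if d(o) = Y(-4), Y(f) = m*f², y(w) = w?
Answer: -7708799/3 ≈ -2.5696e+6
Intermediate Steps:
m = 15/7 (m = 1 - (0 + 4)*(-2)/7 = 1 - 4*(-2)/7 = 1 - ⅐*(-8) = 1 + 8/7 = 15/7 ≈ 2.1429)
k(p) = 40/3
Y(f) = 15*f²/7
d(o) = 240/7 (d(o) = (15/7)*(-4)² = (15/7)*16 = 240/7)
(k(14) - 781)*(d(35 - 1*32) + 3313) = (40/3 - 781)*(240/7 + 3313) = -2303/3*23431/7 = -7708799/3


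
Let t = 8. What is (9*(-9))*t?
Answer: -648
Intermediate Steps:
(9*(-9))*t = (9*(-9))*8 = -81*8 = -648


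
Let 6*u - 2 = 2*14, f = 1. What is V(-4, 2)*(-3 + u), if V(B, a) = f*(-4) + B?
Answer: -16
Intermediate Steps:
V(B, a) = -4 + B (V(B, a) = 1*(-4) + B = -4 + B)
u = 5 (u = ⅓ + (2*14)/6 = ⅓ + (⅙)*28 = ⅓ + 14/3 = 5)
V(-4, 2)*(-3 + u) = (-4 - 4)*(-3 + 5) = -8*2 = -16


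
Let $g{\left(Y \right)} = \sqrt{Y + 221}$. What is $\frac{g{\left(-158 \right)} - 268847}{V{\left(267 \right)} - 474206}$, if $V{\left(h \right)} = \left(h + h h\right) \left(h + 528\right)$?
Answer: $- \frac{268847}{56412814} + \frac{3 \sqrt{7}}{56412814} \approx -0.0047656$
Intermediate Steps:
$g{\left(Y \right)} = \sqrt{221 + Y}$
$V{\left(h \right)} = \left(528 + h\right) \left(h + h^{2}\right)$ ($V{\left(h \right)} = \left(h + h^{2}\right) \left(528 + h\right) = \left(528 + h\right) \left(h + h^{2}\right)$)
$\frac{g{\left(-158 \right)} - 268847}{V{\left(267 \right)} - 474206} = \frac{\sqrt{221 - 158} - 268847}{267 \left(528 + 267^{2} + 529 \cdot 267\right) - 474206} = \frac{\sqrt{63} - 268847}{267 \left(528 + 71289 + 141243\right) - 474206} = \frac{3 \sqrt{7} - 268847}{267 \cdot 213060 - 474206} = \frac{-268847 + 3 \sqrt{7}}{56887020 - 474206} = \frac{-268847 + 3 \sqrt{7}}{56412814} = \left(-268847 + 3 \sqrt{7}\right) \frac{1}{56412814} = - \frac{268847}{56412814} + \frac{3 \sqrt{7}}{56412814}$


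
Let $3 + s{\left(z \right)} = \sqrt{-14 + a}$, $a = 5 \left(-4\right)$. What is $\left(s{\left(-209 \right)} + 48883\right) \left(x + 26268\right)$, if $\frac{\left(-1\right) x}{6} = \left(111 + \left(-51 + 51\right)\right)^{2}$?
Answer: $-2329523040 - 47658 i \sqrt{34} \approx -2.3295 \cdot 10^{9} - 2.7789 \cdot 10^{5} i$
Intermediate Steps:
$x = -73926$ ($x = - 6 \left(111 + \left(-51 + 51\right)\right)^{2} = - 6 \left(111 + 0\right)^{2} = - 6 \cdot 111^{2} = \left(-6\right) 12321 = -73926$)
$a = -20$
$s{\left(z \right)} = -3 + i \sqrt{34}$ ($s{\left(z \right)} = -3 + \sqrt{-14 - 20} = -3 + \sqrt{-34} = -3 + i \sqrt{34}$)
$\left(s{\left(-209 \right)} + 48883\right) \left(x + 26268\right) = \left(\left(-3 + i \sqrt{34}\right) + 48883\right) \left(-73926 + 26268\right) = \left(48880 + i \sqrt{34}\right) \left(-47658\right) = -2329523040 - 47658 i \sqrt{34}$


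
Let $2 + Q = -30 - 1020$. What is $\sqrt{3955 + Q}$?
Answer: $\sqrt{2903} \approx 53.88$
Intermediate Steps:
$Q = -1052$ ($Q = -2 - 1050 = -1052$)
$\sqrt{3955 + Q} = \sqrt{3955 - 1052} = \sqrt{2903}$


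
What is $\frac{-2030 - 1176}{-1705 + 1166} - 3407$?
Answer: $- \frac{261881}{77} \approx -3401.1$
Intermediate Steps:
$\frac{-2030 - 1176}{-1705 + 1166} - 3407 = - \frac{3206}{-539} - 3407 = \left(-3206\right) \left(- \frac{1}{539}\right) - 3407 = \frac{458}{77} - 3407 = - \frac{261881}{77}$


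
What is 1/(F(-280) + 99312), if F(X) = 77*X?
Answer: 1/77752 ≈ 1.2861e-5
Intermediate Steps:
1/(F(-280) + 99312) = 1/(77*(-280) + 99312) = 1/(-21560 + 99312) = 1/77752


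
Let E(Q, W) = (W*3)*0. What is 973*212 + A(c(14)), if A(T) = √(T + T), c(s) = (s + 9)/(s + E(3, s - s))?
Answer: 206276 + √161/7 ≈ 2.0628e+5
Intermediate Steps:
E(Q, W) = 0 (E(Q, W) = (3*W)*0 = 0)
c(s) = (9 + s)/s (c(s) = (s + 9)/(s + 0) = (9 + s)/s)
A(T) = √2*√T (A(T) = √(2*T) = √2*√T)
973*212 + A(c(14)) = 973*212 + √2*√((9 + 14)/14) = 206276 + √2*√((1/14)*23) = 206276 + √2*√(23/14) = 206276 + √2*(√322/14) = 206276 + √161/7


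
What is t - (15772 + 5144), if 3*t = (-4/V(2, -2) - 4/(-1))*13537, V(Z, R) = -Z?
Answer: 6158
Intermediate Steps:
t = 27074 (t = ((-4/((-1*2)) - 4/(-1))*13537)/3 = ((-4/(-2) - 4*(-1))*13537)/3 = ((-4*(-½) + 4)*13537)/3 = ((2 + 4)*13537)/3 = (6*13537)/3 = (⅓)*81222 = 27074)
t - (15772 + 5144) = 27074 - (15772 + 5144) = 27074 - 1*20916 = 27074 - 20916 = 6158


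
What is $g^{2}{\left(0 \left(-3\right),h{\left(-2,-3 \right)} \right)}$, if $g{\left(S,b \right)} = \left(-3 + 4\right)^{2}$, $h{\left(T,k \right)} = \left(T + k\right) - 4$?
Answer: $1$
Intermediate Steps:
$h{\left(T,k \right)} = -4 + T + k$
$g{\left(S,b \right)} = 1$ ($g{\left(S,b \right)} = 1^{2} = 1$)
$g^{2}{\left(0 \left(-3\right),h{\left(-2,-3 \right)} \right)} = 1^{2} = 1$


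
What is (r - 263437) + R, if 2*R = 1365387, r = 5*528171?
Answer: 6120223/2 ≈ 3.0601e+6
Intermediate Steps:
r = 2640855
R = 1365387/2 (R = (½)*1365387 = 1365387/2 ≈ 6.8269e+5)
(r - 263437) + R = (2640855 - 263437) + 1365387/2 = 2377418 + 1365387/2 = 6120223/2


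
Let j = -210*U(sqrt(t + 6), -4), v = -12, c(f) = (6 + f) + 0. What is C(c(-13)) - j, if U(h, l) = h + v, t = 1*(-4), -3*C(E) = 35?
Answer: -7595/3 + 210*sqrt(2) ≈ -2234.7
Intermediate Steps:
c(f) = 6 + f
C(E) = -35/3 (C(E) = -1/3*35 = -35/3)
t = -4
U(h, l) = -12 + h (U(h, l) = h - 12 = -12 + h)
j = 2520 - 210*sqrt(2) (j = -210*(-12 + sqrt(-4 + 6)) = -210*(-12 + sqrt(2)) = 2520 - 210*sqrt(2) ≈ 2223.0)
C(c(-13)) - j = -35/3 - (2520 - 210*sqrt(2)) = -35/3 + (-2520 + 210*sqrt(2)) = -7595/3 + 210*sqrt(2)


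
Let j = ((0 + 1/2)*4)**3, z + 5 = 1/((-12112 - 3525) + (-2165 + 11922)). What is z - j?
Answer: -76441/5880 ≈ -13.000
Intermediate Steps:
z = -29401/5880 (z = -5 + 1/((-12112 - 3525) + (-2165 + 11922)) = -5 + 1/(-15637 + 9757) = -5 + 1/(-5880) = -5 - 1/5880 = -29401/5880 ≈ -5.0002)
j = 8 (j = ((0 + 1/2)*4)**3 = ((1/2)*4)**3 = 2**3 = 8)
z - j = -29401/5880 - 1*8 = -29401/5880 - 8 = -76441/5880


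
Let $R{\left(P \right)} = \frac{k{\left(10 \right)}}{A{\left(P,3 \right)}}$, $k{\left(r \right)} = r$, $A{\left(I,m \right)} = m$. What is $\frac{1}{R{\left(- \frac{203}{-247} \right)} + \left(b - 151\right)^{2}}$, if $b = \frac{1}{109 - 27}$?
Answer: $\frac{20172}{459934723} \approx 4.3858 \cdot 10^{-5}$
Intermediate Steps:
$R{\left(P \right)} = \frac{10}{3}$
$b = \frac{1}{82} \approx 0.012195$
$\frac{1}{R{\left(- \frac{203}{-247} \right)} + \left(b - 151\right)^{2}} = \frac{1}{\frac{10}{3} + \left(\frac{1}{82} - 151\right)^{2}} = \frac{1}{\frac{10}{3} + \left(- \frac{12381}{82}\right)^{2}} = \frac{1}{\frac{10}{3} + \frac{153289161}{6724}} = \frac{1}{\frac{459934723}{20172}} = \frac{20172}{459934723}$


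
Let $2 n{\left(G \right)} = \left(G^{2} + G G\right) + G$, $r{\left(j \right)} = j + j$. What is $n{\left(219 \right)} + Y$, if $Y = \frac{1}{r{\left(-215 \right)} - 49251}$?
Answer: $\frac{4776381019}{99362} \approx 48071.0$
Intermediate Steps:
$r{\left(j \right)} = 2 j$
$Y = - \frac{1}{49681}$ ($Y = \frac{1}{2 \left(-215\right) - 49251} = \frac{1}{-430 - 49251} = \frac{1}{-49681} = - \frac{1}{49681} \approx -2.0128 \cdot 10^{-5}$)
$n{\left(G \right)} = G^{2} + \frac{G}{2}$ ($n{\left(G \right)} = \frac{\left(G^{2} + G G\right) + G}{2} = \frac{\left(G^{2} + G^{2}\right) + G}{2} = \frac{2 G^{2} + G}{2} = \frac{G + 2 G^{2}}{2} = G^{2} + \frac{G}{2}$)
$n{\left(219 \right)} + Y = 219 \left(\frac{1}{2} + 219\right) - \frac{1}{49681} = 219 \cdot \frac{439}{2} - \frac{1}{49681} = \frac{96141}{2} - \frac{1}{49681} = \frac{4776381019}{99362}$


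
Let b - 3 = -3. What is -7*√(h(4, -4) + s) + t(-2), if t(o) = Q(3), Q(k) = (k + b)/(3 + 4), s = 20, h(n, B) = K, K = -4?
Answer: -193/7 ≈ -27.571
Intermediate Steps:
b = 0 (b = 3 - 3 = 0)
h(n, B) = -4
Q(k) = k/7 (Q(k) = (k + 0)/(3 + 4) = k/7)
t(o) = 3/7 (t(o) = (⅐)*3 = 3/7)
-7*√(h(4, -4) + s) + t(-2) = -7*√(-4 + 20) + 3/7 = -7*√16 + 3/7 = -7*4 + 3/7 = -28 + 3/7 = -193/7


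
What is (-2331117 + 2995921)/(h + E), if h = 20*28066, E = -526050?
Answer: 332402/17635 ≈ 18.849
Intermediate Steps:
h = 561320
(-2331117 + 2995921)/(h + E) = (-2331117 + 2995921)/(561320 - 526050) = 664804/35270 = 664804*(1/35270) = 332402/17635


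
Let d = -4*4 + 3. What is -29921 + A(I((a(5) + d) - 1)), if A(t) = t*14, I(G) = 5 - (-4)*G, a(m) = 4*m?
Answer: -29515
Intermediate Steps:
d = -13 (d = -16 + 3 = -13)
I(G) = 5 + 4*G
A(t) = 14*t
-29921 + A(I((a(5) + d) - 1)) = -29921 + 14*(5 + 4*((4*5 - 13) - 1)) = -29921 + 14*(5 + 4*((20 - 13) - 1)) = -29921 + 14*(5 + 4*(7 - 1)) = -29921 + 14*(5 + 4*6) = -29921 + 14*(5 + 24) = -29921 + 14*29 = -29921 + 406 = -29515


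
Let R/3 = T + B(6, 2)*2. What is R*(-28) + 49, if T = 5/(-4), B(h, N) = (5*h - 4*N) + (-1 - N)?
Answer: -3038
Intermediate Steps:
B(h, N) = -1 - 5*N + 5*h (B(h, N) = (-4*N + 5*h) + (-1 - N) = -1 - 5*N + 5*h)
T = -5/4 (T = 5*(-1/4) = -5/4 ≈ -1.2500)
R = 441/4 (R = 3*(-5/4 + (-1 - 5*2 + 5*6)*2) = 3*(-5/4 + (-1 - 10 + 30)*2) = 3*(-5/4 + 19*2) = 3*(-5/4 + 38) = 3*(147/4) = 441/4 ≈ 110.25)
R*(-28) + 49 = (441/4)*(-28) + 49 = -3087 + 49 = -3038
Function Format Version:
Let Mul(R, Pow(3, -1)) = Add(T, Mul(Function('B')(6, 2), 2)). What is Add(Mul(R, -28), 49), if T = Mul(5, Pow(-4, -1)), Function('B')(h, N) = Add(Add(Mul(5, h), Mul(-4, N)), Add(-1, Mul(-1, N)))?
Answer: -3038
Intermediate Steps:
Function('B')(h, N) = Add(-1, Mul(-5, N), Mul(5, h)) (Function('B')(h, N) = Add(Add(Mul(-4, N), Mul(5, h)), Add(-1, Mul(-1, N))) = Add(-1, Mul(-5, N), Mul(5, h)))
T = Rational(-5, 4) (T = Mul(5, Rational(-1, 4)) = Rational(-5, 4) ≈ -1.2500)
R = Rational(441, 4) (R = Mul(3, Add(Rational(-5, 4), Mul(Add(-1, Mul(-5, 2), Mul(5, 6)), 2))) = Mul(3, Add(Rational(-5, 4), Mul(Add(-1, -10, 30), 2))) = Mul(3, Add(Rational(-5, 4), Mul(19, 2))) = Mul(3, Add(Rational(-5, 4), 38)) = Mul(3, Rational(147, 4)) = Rational(441, 4) ≈ 110.25)
Add(Mul(R, -28), 49) = Add(Mul(Rational(441, 4), -28), 49) = Add(-3087, 49) = -3038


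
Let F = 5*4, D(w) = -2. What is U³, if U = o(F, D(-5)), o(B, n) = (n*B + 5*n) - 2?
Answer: -140608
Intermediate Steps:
F = 20
o(B, n) = -2 + 5*n + B*n (o(B, n) = (B*n + 5*n) - 2 = (5*n + B*n) - 2 = -2 + 5*n + B*n)
U = -52 (U = -2 + 5*(-2) + 20*(-2) = -2 - 10 - 40 = -52)
U³ = (-52)³ = -140608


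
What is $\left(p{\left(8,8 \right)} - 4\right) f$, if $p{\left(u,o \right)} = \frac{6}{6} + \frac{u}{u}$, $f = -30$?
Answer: $60$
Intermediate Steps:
$p{\left(u,o \right)} = 2$ ($p{\left(u,o \right)} = 6 \cdot \frac{1}{6} + 1 = 1 + 1 = 2$)
$\left(p{\left(8,8 \right)} - 4\right) f = \left(2 - 4\right) \left(-30\right) = \left(-2\right) \left(-30\right) = 60$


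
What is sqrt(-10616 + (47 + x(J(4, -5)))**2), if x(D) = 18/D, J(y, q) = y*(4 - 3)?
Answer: I*sqrt(31855)/2 ≈ 89.24*I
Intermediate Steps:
J(y, q) = y (J(y, q) = y*1 = y)
sqrt(-10616 + (47 + x(J(4, -5)))**2) = sqrt(-10616 + (47 + 18/4)**2) = sqrt(-10616 + (47 + 18*(1/4))**2) = sqrt(-10616 + (47 + 9/2)**2) = sqrt(-10616 + (103/2)**2) = sqrt(-10616 + 10609/4) = sqrt(-31855/4) = I*sqrt(31855)/2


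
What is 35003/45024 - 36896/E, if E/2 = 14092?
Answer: -84335119/158619552 ≈ -0.53168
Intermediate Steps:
E = 28184 (E = 2*14092 = 28184)
35003/45024 - 36896/E = 35003/45024 - 36896/28184 = 35003*(1/45024) - 36896*1/28184 = 35003/45024 - 4612/3523 = -84335119/158619552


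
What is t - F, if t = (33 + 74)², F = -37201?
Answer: 48650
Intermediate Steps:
t = 11449 (t = 107² = 11449)
t - F = 11449 - 1*(-37201) = 11449 + 37201 = 48650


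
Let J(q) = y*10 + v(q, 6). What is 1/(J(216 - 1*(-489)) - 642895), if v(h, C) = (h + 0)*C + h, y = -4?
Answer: -1/638000 ≈ -1.5674e-6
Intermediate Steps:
v(h, C) = h + C*h (v(h, C) = h*C + h = C*h + h = h + C*h)
J(q) = -40 + 7*q (J(q) = -4*10 + q*(1 + 6) = -40 + q*7 = -40 + 7*q)
1/(J(216 - 1*(-489)) - 642895) = 1/((-40 + 7*(216 - 1*(-489))) - 642895) = 1/((-40 + 7*(216 + 489)) - 642895) = 1/((-40 + 7*705) - 642895) = 1/((-40 + 4935) - 642895) = 1/(4895 - 642895) = 1/(-638000) = -1/638000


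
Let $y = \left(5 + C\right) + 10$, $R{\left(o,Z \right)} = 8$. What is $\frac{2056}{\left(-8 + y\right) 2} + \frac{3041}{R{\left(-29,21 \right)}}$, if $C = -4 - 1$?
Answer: $\frac{7153}{8} \approx 894.13$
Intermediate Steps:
$C = -5$ ($C = -4 - 1 = -5$)
$y = 10$ ($y = \left(5 - 5\right) + 10 = 0 + 10 = 10$)
$\frac{2056}{\left(-8 + y\right) 2} + \frac{3041}{R{\left(-29,21 \right)}} = \frac{2056}{\left(-8 + 10\right) 2} + \frac{3041}{8} = \frac{2056}{2 \cdot 2} + 3041 \cdot \frac{1}{8} = \frac{2056}{4} + \frac{3041}{8} = 2056 \cdot \frac{1}{4} + \frac{3041}{8} = 514 + \frac{3041}{8} = \frac{7153}{8}$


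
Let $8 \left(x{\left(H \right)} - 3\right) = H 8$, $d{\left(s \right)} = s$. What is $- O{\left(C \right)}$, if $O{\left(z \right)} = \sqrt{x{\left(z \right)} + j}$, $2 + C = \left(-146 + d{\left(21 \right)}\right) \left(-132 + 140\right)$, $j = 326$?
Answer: $- i \sqrt{673} \approx - 25.942 i$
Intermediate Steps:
$x{\left(H \right)} = 3 + H$ ($x{\left(H \right)} = 3 + \frac{H 8}{8} = 3 + \frac{8 H}{8} = 3 + H$)
$C = -1002$ ($C = -2 + \left(-146 + 21\right) \left(-132 + 140\right) = -2 - 1000 = -1002$)
$O{\left(z \right)} = \sqrt{329 + z}$ ($O{\left(z \right)} = \sqrt{\left(3 + z\right) + 326} = \sqrt{329 + z}$)
$- O{\left(C \right)} = - \sqrt{329 - 1002} = - \sqrt{-673} = - i \sqrt{673}$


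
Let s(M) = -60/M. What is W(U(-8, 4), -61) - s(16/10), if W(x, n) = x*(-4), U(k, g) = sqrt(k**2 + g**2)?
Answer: 75/2 - 16*sqrt(5) ≈ 1.7229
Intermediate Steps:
U(k, g) = sqrt(g**2 + k**2)
W(x, n) = -4*x
W(U(-8, 4), -61) - s(16/10) = -4*sqrt(4**2 + (-8)**2) - (-60)/(16/10) = -4*sqrt(16 + 64) - (-60)/(16*(1/10)) = -16*sqrt(5) - (-60)/8/5 = -16*sqrt(5) - (-60)*5/8 = -16*sqrt(5) - 1*(-75/2) = -16*sqrt(5) + 75/2 = 75/2 - 16*sqrt(5)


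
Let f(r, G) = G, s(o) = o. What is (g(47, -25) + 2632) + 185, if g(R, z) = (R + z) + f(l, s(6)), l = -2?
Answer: 2845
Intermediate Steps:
g(R, z) = 6 + R + z (g(R, z) = (R + z) + 6 = 6 + R + z)
(g(47, -25) + 2632) + 185 = ((6 + 47 - 25) + 2632) + 185 = (28 + 2632) + 185 = 2660 + 185 = 2845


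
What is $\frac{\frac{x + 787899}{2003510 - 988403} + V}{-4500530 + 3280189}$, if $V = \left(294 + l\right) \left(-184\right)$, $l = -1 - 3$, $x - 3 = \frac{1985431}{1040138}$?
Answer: $\frac{56339409295117853}{1288498710329905206} \approx 0.043725$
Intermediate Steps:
$x = \frac{5105845}{1040138}$ ($x = 3 + \frac{1985431}{1040138} = \frac{5105845}{1040138} \approx 4.9088$)
$l = -4$ ($l = -1 - 3 = -4$)
$V = -53360$ ($V = \left(294 - 4\right) \left(-184\right) = 290 \left(-184\right) = -53360$)
$\frac{\frac{x + 787899}{2003510 - 988403} + V}{-4500530 + 3280189} = \frac{\frac{\frac{5105845}{1040138} + 787899}{2003510 - 988403} - 53360}{-4500530 + 3280189} = \frac{\frac{819528795907}{1040138 \cdot 1015107} - 53360}{-1220341} = \left(\frac{819528795907}{1040138} \cdot \frac{1}{1015107} - 53360\right) \left(- \frac{1}{1220341}\right) = \left(\frac{819528795907}{1055851364766} - 53360\right) \left(- \frac{1}{1220341}\right) = \left(- \frac{56339409295117853}{1055851364766}\right) \left(- \frac{1}{1220341}\right) = \frac{56339409295117853}{1288498710329905206}$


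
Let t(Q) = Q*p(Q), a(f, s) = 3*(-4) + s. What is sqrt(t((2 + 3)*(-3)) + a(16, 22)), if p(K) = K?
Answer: sqrt(235) ≈ 15.330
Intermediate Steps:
a(f, s) = -12 + s
t(Q) = Q**2 (t(Q) = Q*Q = Q**2)
sqrt(t((2 + 3)*(-3)) + a(16, 22)) = sqrt(((2 + 3)*(-3))**2 + (-12 + 22)) = sqrt((5*(-3))**2 + 10) = sqrt((-15)**2 + 10) = sqrt(225 + 10) = sqrt(235)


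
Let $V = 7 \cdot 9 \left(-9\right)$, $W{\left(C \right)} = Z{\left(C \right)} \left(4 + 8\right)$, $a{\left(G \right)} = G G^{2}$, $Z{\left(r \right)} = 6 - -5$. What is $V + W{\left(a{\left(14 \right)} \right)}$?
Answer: $-435$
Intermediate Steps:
$Z{\left(r \right)} = 11$ ($Z{\left(r \right)} = 6 + 5 = 11$)
$a{\left(G \right)} = G^{3}$
$W{\left(C \right)} = 132$ ($W{\left(C \right)} = 11 \left(4 + 8\right) = 11 \cdot 12 = 132$)
$V = -567$ ($V = 63 \left(-9\right) = -567$)
$V + W{\left(a{\left(14 \right)} \right)} = -567 + 132 = -435$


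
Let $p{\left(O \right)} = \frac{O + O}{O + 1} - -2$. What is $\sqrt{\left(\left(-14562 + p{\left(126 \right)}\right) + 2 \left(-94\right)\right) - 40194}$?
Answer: $\frac{i \sqrt{886127514}}{127} \approx 234.39 i$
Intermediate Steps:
$p{\left(O \right)} = 2 + \frac{2 O}{1 + O}$ ($p{\left(O \right)} = \frac{2 O}{1 + O} + 2 = 2 + \frac{2 O}{1 + O}$)
$\sqrt{\left(\left(-14562 + p{\left(126 \right)}\right) + 2 \left(-94\right)\right) - 40194} = \sqrt{\left(\left(-14562 + \frac{2 \left(1 + 2 \cdot 126\right)}{1 + 126}\right) + 2 \left(-94\right)\right) - 40194} = \sqrt{\left(\left(-14562 + \frac{2 \left(1 + 252\right)}{127}\right) - 188\right) - 40194} = \sqrt{\left(\left(-14562 + 2 \cdot \frac{1}{127} \cdot 253\right) - 188\right) - 40194} = \sqrt{\left(\left(-14562 + \frac{506}{127}\right) - 188\right) - 40194} = \sqrt{\left(- \frac{1848868}{127} - 188\right) - 40194} = \sqrt{- \frac{1872744}{127} - 40194} = \sqrt{- \frac{6977382}{127}} = \frac{i \sqrt{886127514}}{127}$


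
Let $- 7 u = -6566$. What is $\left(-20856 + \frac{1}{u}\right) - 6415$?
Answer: $- \frac{25580197}{938} \approx -27271.0$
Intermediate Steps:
$u = 938$ ($u = \left(- \frac{1}{7}\right) \left(-6566\right) = 938$)
$\left(-20856 + \frac{1}{u}\right) - 6415 = \left(-20856 + \frac{1}{938}\right) - 6415 = - \frac{19562927}{938} - 6415 = - \frac{25580197}{938}$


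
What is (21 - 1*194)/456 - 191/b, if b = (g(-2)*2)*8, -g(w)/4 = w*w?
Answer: 5351/14592 ≈ 0.36671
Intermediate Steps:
g(w) = -4*w² (g(w) = -4*w*w = -4*w²)
b = -256 (b = (-4*(-2)²*2)*8 = (-4*4*2)*8 = -16*2*8 = -32*8 = -256)
(21 - 1*194)/456 - 191/b = (21 - 1*194)/456 - 191/(-256) = (21 - 194)*(1/456) - 191*(-1/256) = -173*1/456 + 191/256 = -173/456 + 191/256 = 5351/14592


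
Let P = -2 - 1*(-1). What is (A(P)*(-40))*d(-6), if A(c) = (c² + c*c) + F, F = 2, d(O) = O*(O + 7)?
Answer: 960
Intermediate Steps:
d(O) = O*(7 + O)
P = -1 (P = -2 + 1 = -1)
A(c) = 2 + 2*c² (A(c) = (c² + c*c) + 2 = (c² + c²) + 2 = 2*c² + 2 = 2 + 2*c²)
(A(P)*(-40))*d(-6) = ((2 + 2*(-1)²)*(-40))*(-6*(7 - 6)) = ((2 + 2*1)*(-40))*(-6*1) = ((2 + 2)*(-40))*(-6) = (4*(-40))*(-6) = -160*(-6) = 960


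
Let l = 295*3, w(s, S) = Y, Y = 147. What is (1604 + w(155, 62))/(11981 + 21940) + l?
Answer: 30021836/33921 ≈ 885.05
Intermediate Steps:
w(s, S) = 147
l = 885
(1604 + w(155, 62))/(11981 + 21940) + l = (1604 + 147)/(11981 + 21940) + 885 = 1751/33921 + 885 = 30021836/33921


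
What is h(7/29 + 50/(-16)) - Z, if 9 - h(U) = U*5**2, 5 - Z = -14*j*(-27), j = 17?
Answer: 1508485/232 ≈ 6502.1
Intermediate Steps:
Z = -6421 (Z = 5 - (-14*17)*(-27) = 5 - (-238)*(-27) = 5 - 1*6426 = 5 - 6426 = -6421)
h(U) = 9 - 25*U (h(U) = 9 - U*5**2 = 9 - U*25 = 9 - 25*U)
h(7/29 + 50/(-16)) - Z = (9 - 25*(7/29 + 50/(-16))) - 1*(-6421) = (9 - 25*(7*(1/29) + 50*(-1/16))) + 6421 = (9 - 25*(7/29 - 25/8)) + 6421 = (9 - 25*(-669/232)) + 6421 = (9 + 16725/232) + 6421 = 18813/232 + 6421 = 1508485/232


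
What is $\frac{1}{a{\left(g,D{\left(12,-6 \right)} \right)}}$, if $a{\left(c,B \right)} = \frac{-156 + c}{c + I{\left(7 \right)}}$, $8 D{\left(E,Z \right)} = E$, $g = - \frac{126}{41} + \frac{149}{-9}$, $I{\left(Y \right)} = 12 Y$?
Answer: $- \frac{23753}{64807} \approx -0.36652$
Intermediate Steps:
$g = - \frac{7243}{369}$ ($g = \left(-126\right) \frac{1}{41} + 149 \left(- \frac{1}{9}\right) = - \frac{126}{41} - \frac{149}{9} = - \frac{7243}{369} \approx -19.629$)
$D{\left(E,Z \right)} = \frac{E}{8}$
$a{\left(c,B \right)} = \frac{-156 + c}{84 + c}$ ($a{\left(c,B \right)} = \frac{-156 + c}{c + 12 \cdot 7} = \frac{-156 + c}{c + 84} = \frac{-156 + c}{84 + c}$)
$\frac{1}{a{\left(g,D{\left(12,-6 \right)} \right)}} = \frac{1}{\frac{1}{84 - \frac{7243}{369}} \left(-156 - \frac{7243}{369}\right)} = \frac{1}{\frac{1}{\frac{23753}{369}} \left(- \frac{64807}{369}\right)} = \frac{1}{\frac{369}{23753} \left(- \frac{64807}{369}\right)} = \frac{1}{- \frac{64807}{23753}} = - \frac{23753}{64807}$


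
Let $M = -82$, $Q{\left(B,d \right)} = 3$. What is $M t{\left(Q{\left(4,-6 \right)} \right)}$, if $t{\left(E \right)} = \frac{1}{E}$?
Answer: $- \frac{82}{3} \approx -27.333$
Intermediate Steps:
$M t{\left(Q{\left(4,-6 \right)} \right)} = - \frac{82}{3}$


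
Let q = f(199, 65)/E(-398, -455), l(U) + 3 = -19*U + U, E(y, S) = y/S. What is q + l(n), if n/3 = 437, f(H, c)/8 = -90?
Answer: -4860399/199 ≈ -24424.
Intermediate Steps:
f(H, c) = -720 (f(H, c) = 8*(-90) = -720)
n = 1311 (n = 3*437 = 1311)
l(U) = -3 - 18*U (l(U) = -3 + (-19*U + U) = -3 - 18*U)
q = -163800/199 (q = -720/((-398/(-455))) = -720/((-398*(-1/455))) = -720/398/455 = -720*455/398 = -163800/199 ≈ -823.12)
q + l(n) = -163800/199 + (-3 - 18*1311) = -163800/199 + (-3 - 23598) = -163800/199 - 23601 = -4860399/199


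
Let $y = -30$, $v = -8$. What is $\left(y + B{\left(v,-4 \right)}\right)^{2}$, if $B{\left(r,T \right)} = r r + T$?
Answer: $900$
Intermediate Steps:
$B{\left(r,T \right)} = T + r^{2}$ ($B{\left(r,T \right)} = r^{2} + T = T + r^{2}$)
$\left(y + B{\left(v,-4 \right)}\right)^{2} = \left(-30 - \left(4 - \left(-8\right)^{2}\right)\right)^{2} = \left(-30 + \left(-4 + 64\right)\right)^{2} = \left(-30 + 60\right)^{2} = 30^{2} = 900$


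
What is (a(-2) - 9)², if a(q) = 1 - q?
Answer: 36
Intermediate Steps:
(a(-2) - 9)² = ((1 - 1*(-2)) - 9)² = ((1 + 2) - 9)² = (3 - 9)² = (-6)² = 36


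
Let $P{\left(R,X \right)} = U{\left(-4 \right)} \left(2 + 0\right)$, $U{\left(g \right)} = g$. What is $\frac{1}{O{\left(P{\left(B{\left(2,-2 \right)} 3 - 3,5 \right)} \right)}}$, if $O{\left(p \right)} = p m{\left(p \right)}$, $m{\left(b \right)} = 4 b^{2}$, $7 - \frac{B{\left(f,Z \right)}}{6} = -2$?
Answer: $- \frac{1}{2048} \approx -0.00048828$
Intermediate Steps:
$B{\left(f,Z \right)} = 54$ ($B{\left(f,Z \right)} = 42 - -12 = 42 + 12 = 54$)
$P{\left(R,X \right)} = -8$ ($P{\left(R,X \right)} = - 4 \left(2 + 0\right) = \left(-4\right) 2 = -8$)
$O{\left(p \right)} = 4 p^{3}$ ($O{\left(p \right)} = p 4 p^{2} = 4 p^{3}$)
$\frac{1}{O{\left(P{\left(B{\left(2,-2 \right)} 3 - 3,5 \right)} \right)}} = \frac{1}{4 \left(-8\right)^{3}} = \frac{1}{4 \left(-512\right)} = \frac{1}{-2048} = - \frac{1}{2048}$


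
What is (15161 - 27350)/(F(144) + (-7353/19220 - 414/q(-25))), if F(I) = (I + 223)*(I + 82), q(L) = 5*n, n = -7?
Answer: -327981612/2232111325 ≈ -0.14694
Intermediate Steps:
q(L) = -35 (q(L) = 5*(-7) = -35)
F(I) = (82 + I)*(223 + I) (F(I) = (223 + I)*(82 + I) = (82 + I)*(223 + I))
(15161 - 27350)/(F(144) + (-7353/19220 - 414/q(-25))) = (15161 - 27350)/((18286 + 144**2 + 305*144) + (-7353/19220 - 414/(-35))) = -12189/((18286 + 20736 + 43920) + (-7353*1/19220 - 414*(-1/35))) = -12189/(82942 + (-7353/19220 + 414/35)) = -12189/(82942 + 307989/26908) = -12189/2232111325/26908 = -12189*26908/2232111325 = -327981612/2232111325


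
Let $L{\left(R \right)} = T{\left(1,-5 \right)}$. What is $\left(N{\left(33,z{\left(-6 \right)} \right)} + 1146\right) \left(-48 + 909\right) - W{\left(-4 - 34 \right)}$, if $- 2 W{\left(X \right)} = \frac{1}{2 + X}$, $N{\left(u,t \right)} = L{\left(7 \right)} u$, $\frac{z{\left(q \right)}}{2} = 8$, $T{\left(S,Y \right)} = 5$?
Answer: $\frac{81271511}{72} \approx 1.1288 \cdot 10^{6}$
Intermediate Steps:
$L{\left(R \right)} = 5$
$z{\left(q \right)} = 16$ ($z{\left(q \right)} = 2 \cdot 8 = 16$)
$N{\left(u,t \right)} = 5 u$
$W{\left(X \right)} = - \frac{1}{2 \left(2 + X\right)}$
$\left(N{\left(33,z{\left(-6 \right)} \right)} + 1146\right) \left(-48 + 909\right) - W{\left(-4 - 34 \right)} = \left(5 \cdot 33 + 1146\right) \left(-48 + 909\right) - - \frac{1}{4 + 2 \left(-4 - 34\right)} = \left(165 + 1146\right) 861 - - \frac{1}{4 + 2 \left(-4 - 34\right)} = 1311 \cdot 861 - - \frac{1}{4 + 2 \left(-38\right)} = 1128771 - - \frac{1}{4 - 76} = 1128771 - - \frac{1}{-72} = 1128771 - \left(-1\right) \left(- \frac{1}{72}\right) = 1128771 - \frac{1}{72} = \frac{81271511}{72}$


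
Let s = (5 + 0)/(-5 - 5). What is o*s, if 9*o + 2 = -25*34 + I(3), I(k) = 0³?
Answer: 142/3 ≈ 47.333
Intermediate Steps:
I(k) = 0
o = -284/3 (o = -2/9 + (-25*34 + 0)/9 = -2/9 + (-850 + 0)/9 = -2/9 + (⅑)*(-850) = -2/9 - 850/9 = -284/3 ≈ -94.667)
s = -½ (s = 5/(-10) = 5*(-⅒) = -½ ≈ -0.50000)
o*s = -284/3*(-½) = 142/3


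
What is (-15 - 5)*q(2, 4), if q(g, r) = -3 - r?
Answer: 140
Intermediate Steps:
(-15 - 5)*q(2, 4) = (-15 - 5)*(-3 - 1*4) = -20*(-3 - 4) = -20*(-7) = 140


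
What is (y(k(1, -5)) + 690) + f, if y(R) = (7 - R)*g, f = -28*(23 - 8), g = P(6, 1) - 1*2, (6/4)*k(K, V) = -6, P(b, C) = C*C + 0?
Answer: 259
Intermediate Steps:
P(b, C) = C² (P(b, C) = C² + 0 = C²)
k(K, V) = -4 (k(K, V) = (⅔)*(-6) = -4)
g = -1 (g = 1² - 1*2 = 1 - 2 = -1)
f = -420 (f = -28*15 = -420)
y(R) = -7 + R (y(R) = (7 - R)*(-1) = -7 + R)
(y(k(1, -5)) + 690) + f = ((-7 - 4) + 690) - 420 = (-11 + 690) - 420 = 679 - 420 = 259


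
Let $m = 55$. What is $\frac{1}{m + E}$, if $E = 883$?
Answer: $\frac{1}{938} \approx 0.0010661$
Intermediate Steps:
$\frac{1}{m + E} = \frac{1}{55 + 883} = \frac{1}{938}$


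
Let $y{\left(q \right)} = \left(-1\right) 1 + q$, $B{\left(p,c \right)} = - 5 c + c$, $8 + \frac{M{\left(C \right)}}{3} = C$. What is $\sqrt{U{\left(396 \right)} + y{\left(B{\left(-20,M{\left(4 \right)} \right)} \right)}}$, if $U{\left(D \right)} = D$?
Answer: $\sqrt{443} \approx 21.048$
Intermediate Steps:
$M{\left(C \right)} = -24 + 3 C$
$B{\left(p,c \right)} = - 4 c$
$y{\left(q \right)} = -1 + q$
$\sqrt{U{\left(396 \right)} + y{\left(B{\left(-20,M{\left(4 \right)} \right)} \right)}} = \sqrt{396 - \left(1 + 4 \left(-24 + 3 \cdot 4\right)\right)} = \sqrt{396 - \left(1 + 4 \left(-24 + 12\right)\right)} = \sqrt{396 - -47} = \sqrt{396 + \left(-1 + 48\right)} = \sqrt{396 + 47} = \sqrt{443}$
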